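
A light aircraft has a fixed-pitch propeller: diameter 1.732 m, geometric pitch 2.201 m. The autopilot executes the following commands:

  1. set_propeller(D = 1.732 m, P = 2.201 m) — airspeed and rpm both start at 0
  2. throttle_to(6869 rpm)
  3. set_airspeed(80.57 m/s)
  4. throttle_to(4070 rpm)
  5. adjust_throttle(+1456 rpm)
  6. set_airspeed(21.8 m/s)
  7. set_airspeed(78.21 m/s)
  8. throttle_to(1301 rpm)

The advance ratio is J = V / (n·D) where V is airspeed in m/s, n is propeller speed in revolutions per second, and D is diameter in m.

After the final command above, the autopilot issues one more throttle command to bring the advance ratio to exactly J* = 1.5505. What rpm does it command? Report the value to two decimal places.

set_propeller: D = 1.732 m, P = 2.201 m (p = P/D = 1.270785); state ← (V=0, rpm=0)
throttle_to(6869): rpm ← 6869
set_airspeed(80.57): V ← 80.57 m/s
throttle_to(4070): rpm ← 4070
adjust_throttle(+1456): rpm ← 4070 +1456 = 5526
set_airspeed(21.8): V ← 21.8 m/s
set_airspeed(78.21): V ← 78.21 m/s
throttle_to(1301): rpm ← 1301
final state: V = 78.21 m/s, rpm = 1301 → n = rpm/60 = 21.683333 rev/s
target J* = 1.5505; solve J* = V/(n·D) for n: n = V/(J*·D) = 78.21/(1.5505 × 1.732) = 29.123437 rev/s
rpm = 60·n = 1747.406223

rpm = 1747.41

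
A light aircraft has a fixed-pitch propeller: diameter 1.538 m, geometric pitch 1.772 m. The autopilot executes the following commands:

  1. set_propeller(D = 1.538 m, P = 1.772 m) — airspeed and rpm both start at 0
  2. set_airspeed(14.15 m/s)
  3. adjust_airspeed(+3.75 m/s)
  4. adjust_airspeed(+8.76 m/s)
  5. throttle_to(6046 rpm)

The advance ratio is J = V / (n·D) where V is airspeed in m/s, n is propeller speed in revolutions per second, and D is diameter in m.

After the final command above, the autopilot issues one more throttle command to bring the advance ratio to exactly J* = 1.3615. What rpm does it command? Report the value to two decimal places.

rpm = 763.90

set_propeller: D = 1.538 m, P = 1.772 m (p = P/D = 1.152146); state ← (V=0, rpm=0)
set_airspeed(14.15): V ← 14.15 m/s
adjust_airspeed(+3.75): V ← 14.15 +3.75 = 17.9 m/s
adjust_airspeed(+8.76): V ← 17.9 +8.76 = 26.66 m/s
throttle_to(6046): rpm ← 6046
final state: V = 26.66 m/s, rpm = 6046 → n = rpm/60 = 100.766667 rev/s
target J* = 1.3615; solve J* = V/(n·D) for n: n = V/(J*·D) = 26.66/(1.3615 × 1.538) = 12.731693 rev/s
rpm = 60·n = 763.901591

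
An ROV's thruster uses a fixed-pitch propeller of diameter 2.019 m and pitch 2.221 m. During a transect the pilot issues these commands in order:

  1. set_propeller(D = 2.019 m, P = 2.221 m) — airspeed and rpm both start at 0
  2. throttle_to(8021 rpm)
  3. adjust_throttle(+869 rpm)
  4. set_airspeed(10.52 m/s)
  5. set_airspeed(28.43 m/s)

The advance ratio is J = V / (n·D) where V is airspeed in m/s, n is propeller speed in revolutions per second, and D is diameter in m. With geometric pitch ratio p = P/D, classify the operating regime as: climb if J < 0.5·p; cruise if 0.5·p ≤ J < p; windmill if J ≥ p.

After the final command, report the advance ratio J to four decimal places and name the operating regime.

J = 0.0950, regime = climb

set_propeller: D = 2.019 m, P = 2.221 m (p = P/D = 1.100050); state ← (V=0, rpm=0)
throttle_to(8021): rpm ← 8021
adjust_throttle(+869): rpm ← 8021 +869 = 8890
set_airspeed(10.52): V ← 10.52 m/s
set_airspeed(28.43): V ← 28.43 m/s
final state: V = 28.43 m/s, rpm = 8890 → n = rpm/60 = 148.166667 rev/s
J = V / (n·D) = 28.43 / (148.166667 × 2.019) = 0.095036
regime bands: climb J<0.5500 | cruise [0.5500, 1.1000) | windmill J≥1.1000
J = 0.0950 → climb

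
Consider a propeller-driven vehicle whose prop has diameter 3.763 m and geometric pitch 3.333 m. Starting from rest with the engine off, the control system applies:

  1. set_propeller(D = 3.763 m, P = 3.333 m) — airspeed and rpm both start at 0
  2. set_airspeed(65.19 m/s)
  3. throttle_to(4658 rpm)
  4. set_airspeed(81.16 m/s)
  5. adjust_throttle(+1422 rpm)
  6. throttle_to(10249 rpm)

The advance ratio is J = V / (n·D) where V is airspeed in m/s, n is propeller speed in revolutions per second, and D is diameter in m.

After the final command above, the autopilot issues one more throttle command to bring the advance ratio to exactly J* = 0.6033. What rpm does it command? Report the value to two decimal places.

set_propeller: D = 3.763 m, P = 3.333 m (p = P/D = 0.885729); state ← (V=0, rpm=0)
set_airspeed(65.19): V ← 65.19 m/s
throttle_to(4658): rpm ← 4658
set_airspeed(81.16): V ← 81.16 m/s
adjust_throttle(+1422): rpm ← 4658 +1422 = 6080
throttle_to(10249): rpm ← 10249
final state: V = 81.16 m/s, rpm = 10249 → n = rpm/60 = 170.816667 rev/s
target J* = 0.6033; solve J* = V/(n·D) for n: n = V/(J*·D) = 81.16/(0.6033 × 3.763) = 35.749872 rev/s
rpm = 60·n = 2144.992338

rpm = 2144.99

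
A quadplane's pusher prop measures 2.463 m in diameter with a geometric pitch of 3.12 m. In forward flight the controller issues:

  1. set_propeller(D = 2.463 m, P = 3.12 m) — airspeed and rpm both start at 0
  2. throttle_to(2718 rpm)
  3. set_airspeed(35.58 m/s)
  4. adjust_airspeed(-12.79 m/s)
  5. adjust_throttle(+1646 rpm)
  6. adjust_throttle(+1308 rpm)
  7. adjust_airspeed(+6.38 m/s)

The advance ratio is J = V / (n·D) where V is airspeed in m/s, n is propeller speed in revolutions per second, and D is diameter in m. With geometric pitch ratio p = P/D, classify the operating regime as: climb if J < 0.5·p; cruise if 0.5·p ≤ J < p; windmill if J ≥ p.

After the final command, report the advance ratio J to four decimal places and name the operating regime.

set_propeller: D = 2.463 m, P = 3.12 m (p = P/D = 1.266748); state ← (V=0, rpm=0)
throttle_to(2718): rpm ← 2718
set_airspeed(35.58): V ← 35.58 m/s
adjust_airspeed(-12.79): V ← 35.58 -12.79 = 22.79 m/s
adjust_throttle(+1646): rpm ← 2718 +1646 = 4364
adjust_throttle(+1308): rpm ← 4364 +1308 = 5672
adjust_airspeed(+6.38): V ← 22.79 +6.38 = 29.17 m/s
final state: V = 29.17 m/s, rpm = 5672 → n = rpm/60 = 94.533333 rev/s
J = V / (n·D) = 29.17 / (94.533333 × 2.463) = 0.125282
regime bands: climb J<0.6334 | cruise [0.6334, 1.2667) | windmill J≥1.2667
J = 0.1253 → climb

J = 0.1253, regime = climb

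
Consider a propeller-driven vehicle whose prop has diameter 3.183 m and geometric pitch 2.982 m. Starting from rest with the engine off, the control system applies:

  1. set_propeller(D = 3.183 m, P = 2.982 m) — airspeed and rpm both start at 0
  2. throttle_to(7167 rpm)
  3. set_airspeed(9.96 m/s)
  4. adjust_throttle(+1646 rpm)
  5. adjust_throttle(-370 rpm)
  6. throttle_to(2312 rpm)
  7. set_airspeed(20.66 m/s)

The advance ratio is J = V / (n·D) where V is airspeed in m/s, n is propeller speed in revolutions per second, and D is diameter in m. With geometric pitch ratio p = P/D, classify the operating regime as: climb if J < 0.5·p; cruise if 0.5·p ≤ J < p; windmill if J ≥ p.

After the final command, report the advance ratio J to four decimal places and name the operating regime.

J = 0.1684, regime = climb

set_propeller: D = 3.183 m, P = 2.982 m (p = P/D = 0.936852); state ← (V=0, rpm=0)
throttle_to(7167): rpm ← 7167
set_airspeed(9.96): V ← 9.96 m/s
adjust_throttle(+1646): rpm ← 7167 +1646 = 8813
adjust_throttle(-370): rpm ← 8813 -370 = 8443
throttle_to(2312): rpm ← 2312
set_airspeed(20.66): V ← 20.66 m/s
final state: V = 20.66 m/s, rpm = 2312 → n = rpm/60 = 38.533333 rev/s
J = V / (n·D) = 20.66 / (38.533333 × 3.183) = 0.168445
regime bands: climb J<0.4684 | cruise [0.4684, 0.9369) | windmill J≥0.9369
J = 0.1684 → climb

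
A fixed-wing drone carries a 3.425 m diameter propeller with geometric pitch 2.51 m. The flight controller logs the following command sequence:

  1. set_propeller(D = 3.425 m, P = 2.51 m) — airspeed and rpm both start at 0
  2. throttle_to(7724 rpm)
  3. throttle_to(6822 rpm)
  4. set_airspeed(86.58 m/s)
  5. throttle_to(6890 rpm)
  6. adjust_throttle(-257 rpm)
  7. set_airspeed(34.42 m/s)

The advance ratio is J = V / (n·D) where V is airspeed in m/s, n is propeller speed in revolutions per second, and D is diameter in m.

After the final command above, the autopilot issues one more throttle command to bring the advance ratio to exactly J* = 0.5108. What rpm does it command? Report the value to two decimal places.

rpm = 1180.46

set_propeller: D = 3.425 m, P = 2.51 m (p = P/D = 0.732847); state ← (V=0, rpm=0)
throttle_to(7724): rpm ← 7724
throttle_to(6822): rpm ← 6822
set_airspeed(86.58): V ← 86.58 m/s
throttle_to(6890): rpm ← 6890
adjust_throttle(-257): rpm ← 6890 -257 = 6633
set_airspeed(34.42): V ← 34.42 m/s
final state: V = 34.42 m/s, rpm = 6633 → n = rpm/60 = 110.550000 rev/s
target J* = 0.5108; solve J* = V/(n·D) for n: n = V/(J*·D) = 34.42/(0.5108 × 3.425) = 19.674305 rev/s
rpm = 60·n = 1180.458305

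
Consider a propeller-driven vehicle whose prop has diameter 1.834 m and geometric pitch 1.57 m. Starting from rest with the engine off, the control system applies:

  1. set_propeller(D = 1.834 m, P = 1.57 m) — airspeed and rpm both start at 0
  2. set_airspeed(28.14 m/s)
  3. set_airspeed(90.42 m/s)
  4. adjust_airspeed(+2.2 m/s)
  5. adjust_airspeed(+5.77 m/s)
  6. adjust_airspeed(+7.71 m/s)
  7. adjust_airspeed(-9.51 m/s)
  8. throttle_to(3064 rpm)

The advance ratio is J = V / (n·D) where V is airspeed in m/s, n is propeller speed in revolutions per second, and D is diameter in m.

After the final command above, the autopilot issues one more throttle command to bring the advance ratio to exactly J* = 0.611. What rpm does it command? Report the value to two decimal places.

rpm = 5171.81

set_propeller: D = 1.834 m, P = 1.57 m (p = P/D = 0.856052); state ← (V=0, rpm=0)
set_airspeed(28.14): V ← 28.14 m/s
set_airspeed(90.42): V ← 90.42 m/s
adjust_airspeed(+2.2): V ← 90.42 +2.2 = 92.62 m/s
adjust_airspeed(+5.77): V ← 92.62 +5.77 = 98.39 m/s
adjust_airspeed(+7.71): V ← 98.39 +7.71 = 106.1 m/s
adjust_airspeed(-9.51): V ← 106.1 -9.51 = 96.59 m/s
throttle_to(3064): rpm ← 3064
final state: V = 96.59 m/s, rpm = 3064 → n = rpm/60 = 51.066667 rev/s
target J* = 0.611; solve J* = V/(n·D) for n: n = V/(J*·D) = 96.59/(0.611 × 1.834) = 86.196896 rev/s
rpm = 60·n = 5171.813731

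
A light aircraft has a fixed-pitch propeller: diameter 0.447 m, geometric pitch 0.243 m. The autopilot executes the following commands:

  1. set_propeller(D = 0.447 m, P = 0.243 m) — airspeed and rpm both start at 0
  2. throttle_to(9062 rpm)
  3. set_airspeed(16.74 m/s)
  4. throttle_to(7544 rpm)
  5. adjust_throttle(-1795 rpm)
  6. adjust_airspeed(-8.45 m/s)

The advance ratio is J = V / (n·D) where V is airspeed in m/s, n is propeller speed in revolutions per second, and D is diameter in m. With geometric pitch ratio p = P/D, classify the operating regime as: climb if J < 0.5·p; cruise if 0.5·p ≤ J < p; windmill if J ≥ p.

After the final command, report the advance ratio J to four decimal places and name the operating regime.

J = 0.1936, regime = climb

set_propeller: D = 0.447 m, P = 0.243 m (p = P/D = 0.543624); state ← (V=0, rpm=0)
throttle_to(9062): rpm ← 9062
set_airspeed(16.74): V ← 16.74 m/s
throttle_to(7544): rpm ← 7544
adjust_throttle(-1795): rpm ← 7544 -1795 = 5749
adjust_airspeed(-8.45): V ← 16.74 -8.45 = 8.29 m/s
final state: V = 8.29 m/s, rpm = 5749 → n = rpm/60 = 95.816667 rev/s
J = V / (n·D) = 8.29 / (95.816667 × 0.447) = 0.193556
regime bands: climb J<0.2718 | cruise [0.2718, 0.5436) | windmill J≥0.5436
J = 0.1936 → climb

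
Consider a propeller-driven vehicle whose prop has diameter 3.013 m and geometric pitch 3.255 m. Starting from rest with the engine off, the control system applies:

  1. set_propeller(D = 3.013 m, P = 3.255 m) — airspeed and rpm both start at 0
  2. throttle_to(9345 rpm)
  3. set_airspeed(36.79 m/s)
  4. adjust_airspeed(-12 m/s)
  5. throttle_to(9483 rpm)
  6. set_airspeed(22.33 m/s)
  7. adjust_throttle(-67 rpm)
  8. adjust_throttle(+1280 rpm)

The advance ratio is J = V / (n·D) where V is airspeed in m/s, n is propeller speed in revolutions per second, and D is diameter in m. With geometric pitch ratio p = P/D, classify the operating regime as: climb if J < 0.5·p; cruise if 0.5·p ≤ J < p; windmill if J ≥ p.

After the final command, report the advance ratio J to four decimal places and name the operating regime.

set_propeller: D = 3.013 m, P = 3.255 m (p = P/D = 1.080319); state ← (V=0, rpm=0)
throttle_to(9345): rpm ← 9345
set_airspeed(36.79): V ← 36.79 m/s
adjust_airspeed(-12): V ← 36.79 -12 = 24.79 m/s
throttle_to(9483): rpm ← 9483
set_airspeed(22.33): V ← 22.33 m/s
adjust_throttle(-67): rpm ← 9483 -67 = 9416
adjust_throttle(+1280): rpm ← 9416 +1280 = 10696
final state: V = 22.33 m/s, rpm = 10696 → n = rpm/60 = 178.266667 rev/s
J = V / (n·D) = 22.33 / (178.266667 × 3.013) = 0.041574
regime bands: climb J<0.5402 | cruise [0.5402, 1.0803) | windmill J≥1.0803
J = 0.0416 → climb

J = 0.0416, regime = climb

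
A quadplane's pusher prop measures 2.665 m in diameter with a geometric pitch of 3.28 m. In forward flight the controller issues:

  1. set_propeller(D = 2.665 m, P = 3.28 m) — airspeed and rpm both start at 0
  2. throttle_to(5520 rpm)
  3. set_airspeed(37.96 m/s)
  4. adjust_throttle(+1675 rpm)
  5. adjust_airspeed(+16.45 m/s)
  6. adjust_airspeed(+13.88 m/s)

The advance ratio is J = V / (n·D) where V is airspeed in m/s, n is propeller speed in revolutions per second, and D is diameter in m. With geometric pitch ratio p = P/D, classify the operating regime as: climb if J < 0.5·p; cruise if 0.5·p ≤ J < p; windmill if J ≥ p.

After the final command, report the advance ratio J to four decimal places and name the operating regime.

set_propeller: D = 2.665 m, P = 3.28 m (p = P/D = 1.230769); state ← (V=0, rpm=0)
throttle_to(5520): rpm ← 5520
set_airspeed(37.96): V ← 37.96 m/s
adjust_throttle(+1675): rpm ← 5520 +1675 = 7195
adjust_airspeed(+16.45): V ← 37.96 +16.45 = 54.41 m/s
adjust_airspeed(+13.88): V ← 54.41 +13.88 = 68.29 m/s
final state: V = 68.29 m/s, rpm = 7195 → n = rpm/60 = 119.916667 rev/s
J = V / (n·D) = 68.29 / (119.916667 × 2.665) = 0.213688
regime bands: climb J<0.6154 | cruise [0.6154, 1.2308) | windmill J≥1.2308
J = 0.2137 → climb

J = 0.2137, regime = climb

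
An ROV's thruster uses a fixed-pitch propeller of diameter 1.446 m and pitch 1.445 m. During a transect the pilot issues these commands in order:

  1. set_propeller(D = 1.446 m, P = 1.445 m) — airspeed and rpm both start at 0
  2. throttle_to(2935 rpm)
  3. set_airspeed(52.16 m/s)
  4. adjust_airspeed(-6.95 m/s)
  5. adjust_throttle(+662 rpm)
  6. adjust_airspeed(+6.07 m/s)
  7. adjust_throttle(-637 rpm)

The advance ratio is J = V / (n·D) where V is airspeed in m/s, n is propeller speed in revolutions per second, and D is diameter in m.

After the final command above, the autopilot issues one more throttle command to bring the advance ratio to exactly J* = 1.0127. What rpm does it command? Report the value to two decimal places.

set_propeller: D = 1.446 m, P = 1.445 m (p = P/D = 0.999308); state ← (V=0, rpm=0)
throttle_to(2935): rpm ← 2935
set_airspeed(52.16): V ← 52.16 m/s
adjust_airspeed(-6.95): V ← 52.16 -6.95 = 45.21 m/s
adjust_throttle(+662): rpm ← 2935 +662 = 3597
adjust_airspeed(+6.07): V ← 45.21 +6.07 = 51.28 m/s
adjust_throttle(-637): rpm ← 3597 -637 = 2960
final state: V = 51.28 m/s, rpm = 2960 → n = rpm/60 = 49.333333 rev/s
target J* = 1.0127; solve J* = V/(n·D) for n: n = V/(J*·D) = 51.28/(1.0127 × 1.446) = 35.018611 rev/s
rpm = 60·n = 2101.116648

rpm = 2101.12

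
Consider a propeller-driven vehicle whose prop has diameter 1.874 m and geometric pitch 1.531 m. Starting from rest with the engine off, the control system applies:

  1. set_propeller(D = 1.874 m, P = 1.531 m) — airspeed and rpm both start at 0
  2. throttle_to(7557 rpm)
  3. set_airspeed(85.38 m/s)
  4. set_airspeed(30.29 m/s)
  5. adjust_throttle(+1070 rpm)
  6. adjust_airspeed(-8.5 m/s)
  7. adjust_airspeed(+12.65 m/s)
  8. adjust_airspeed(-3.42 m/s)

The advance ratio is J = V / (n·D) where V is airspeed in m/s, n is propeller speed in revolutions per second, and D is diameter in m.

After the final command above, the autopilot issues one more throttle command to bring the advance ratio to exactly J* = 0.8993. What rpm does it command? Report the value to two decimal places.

set_propeller: D = 1.874 m, P = 1.531 m (p = P/D = 0.816969); state ← (V=0, rpm=0)
throttle_to(7557): rpm ← 7557
set_airspeed(85.38): V ← 85.38 m/s
set_airspeed(30.29): V ← 30.29 m/s
adjust_throttle(+1070): rpm ← 7557 +1070 = 8627
adjust_airspeed(-8.5): V ← 30.29 -8.5 = 21.79 m/s
adjust_airspeed(+12.65): V ← 21.79 +12.65 = 34.44 m/s
adjust_airspeed(-3.42): V ← 34.44 -3.42 = 31.02 m/s
final state: V = 31.02 m/s, rpm = 8627 → n = rpm/60 = 143.783333 rev/s
target J* = 0.8993; solve J* = V/(n·D) for n: n = V/(J*·D) = 31.02/(0.8993 × 1.874) = 18.406347 rev/s
rpm = 60·n = 1104.380841

rpm = 1104.38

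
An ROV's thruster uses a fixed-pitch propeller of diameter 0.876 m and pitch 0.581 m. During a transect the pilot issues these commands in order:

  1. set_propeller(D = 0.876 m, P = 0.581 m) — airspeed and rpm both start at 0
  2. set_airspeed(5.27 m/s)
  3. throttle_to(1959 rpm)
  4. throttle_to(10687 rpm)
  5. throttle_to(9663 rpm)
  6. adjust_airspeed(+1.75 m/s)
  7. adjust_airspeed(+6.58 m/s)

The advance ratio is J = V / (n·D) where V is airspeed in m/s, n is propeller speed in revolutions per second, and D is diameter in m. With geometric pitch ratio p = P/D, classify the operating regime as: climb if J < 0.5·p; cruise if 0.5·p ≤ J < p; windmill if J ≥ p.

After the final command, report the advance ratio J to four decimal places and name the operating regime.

set_propeller: D = 0.876 m, P = 0.581 m (p = P/D = 0.663242); state ← (V=0, rpm=0)
set_airspeed(5.27): V ← 5.27 m/s
throttle_to(1959): rpm ← 1959
throttle_to(10687): rpm ← 10687
throttle_to(9663): rpm ← 9663
adjust_airspeed(+1.75): V ← 5.27 +1.75 = 7.02 m/s
adjust_airspeed(+6.58): V ← 7.02 +6.58 = 13.6 m/s
final state: V = 13.6 m/s, rpm = 9663 → n = rpm/60 = 161.050000 rev/s
J = V / (n·D) = 13.6 / (161.050000 × 0.876) = 0.096399
regime bands: climb J<0.3316 | cruise [0.3316, 0.6632) | windmill J≥0.6632
J = 0.0964 → climb

J = 0.0964, regime = climb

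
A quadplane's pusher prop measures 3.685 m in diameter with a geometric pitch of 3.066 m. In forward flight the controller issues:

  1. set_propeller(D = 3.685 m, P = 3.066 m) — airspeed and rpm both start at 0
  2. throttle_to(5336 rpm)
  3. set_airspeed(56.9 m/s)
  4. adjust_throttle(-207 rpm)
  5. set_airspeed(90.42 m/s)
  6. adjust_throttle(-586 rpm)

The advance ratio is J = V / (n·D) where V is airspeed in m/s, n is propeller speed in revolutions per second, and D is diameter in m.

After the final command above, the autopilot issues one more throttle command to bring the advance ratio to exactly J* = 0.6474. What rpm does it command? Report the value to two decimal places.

rpm = 2274.08

set_propeller: D = 3.685 m, P = 3.066 m (p = P/D = 0.832022); state ← (V=0, rpm=0)
throttle_to(5336): rpm ← 5336
set_airspeed(56.9): V ← 56.9 m/s
adjust_throttle(-207): rpm ← 5336 -207 = 5129
set_airspeed(90.42): V ← 90.42 m/s
adjust_throttle(-586): rpm ← 5129 -586 = 4543
final state: V = 90.42 m/s, rpm = 4543 → n = rpm/60 = 75.716667 rev/s
target J* = 0.6474; solve J* = V/(n·D) for n: n = V/(J*·D) = 90.42/(0.6474 × 3.685) = 37.901318 rev/s
rpm = 60·n = 2274.079095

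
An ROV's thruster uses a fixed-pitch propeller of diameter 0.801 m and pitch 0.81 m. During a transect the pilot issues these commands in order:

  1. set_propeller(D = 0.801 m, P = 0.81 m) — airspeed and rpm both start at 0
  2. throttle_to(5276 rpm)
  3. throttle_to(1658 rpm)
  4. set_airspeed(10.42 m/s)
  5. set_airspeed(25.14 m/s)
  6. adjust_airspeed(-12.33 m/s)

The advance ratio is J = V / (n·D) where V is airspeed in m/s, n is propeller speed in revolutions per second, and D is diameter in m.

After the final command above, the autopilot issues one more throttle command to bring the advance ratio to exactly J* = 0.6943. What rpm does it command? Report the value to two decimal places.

rpm = 1382.04

set_propeller: D = 0.801 m, P = 0.81 m (p = P/D = 1.011236); state ← (V=0, rpm=0)
throttle_to(5276): rpm ← 5276
throttle_to(1658): rpm ← 1658
set_airspeed(10.42): V ← 10.42 m/s
set_airspeed(25.14): V ← 25.14 m/s
adjust_airspeed(-12.33): V ← 25.14 -12.33 = 12.81 m/s
final state: V = 12.81 m/s, rpm = 1658 → n = rpm/60 = 27.633333 rev/s
target J* = 0.6943; solve J* = V/(n·D) for n: n = V/(J*·D) = 12.81/(0.6943 × 0.801) = 23.034005 rev/s
rpm = 60·n = 1382.040273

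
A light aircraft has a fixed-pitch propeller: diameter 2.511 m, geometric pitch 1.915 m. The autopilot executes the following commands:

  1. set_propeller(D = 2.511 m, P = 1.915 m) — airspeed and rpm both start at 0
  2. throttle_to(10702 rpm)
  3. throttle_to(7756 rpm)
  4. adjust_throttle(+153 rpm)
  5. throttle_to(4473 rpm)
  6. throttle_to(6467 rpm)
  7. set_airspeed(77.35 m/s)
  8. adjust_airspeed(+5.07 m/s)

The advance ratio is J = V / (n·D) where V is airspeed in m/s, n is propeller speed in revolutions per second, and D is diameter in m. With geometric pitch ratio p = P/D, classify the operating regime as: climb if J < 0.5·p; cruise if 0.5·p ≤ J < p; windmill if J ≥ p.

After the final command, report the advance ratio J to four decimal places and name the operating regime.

set_propeller: D = 2.511 m, P = 1.915 m (p = P/D = 0.762644); state ← (V=0, rpm=0)
throttle_to(10702): rpm ← 10702
throttle_to(7756): rpm ← 7756
adjust_throttle(+153): rpm ← 7756 +153 = 7909
throttle_to(4473): rpm ← 4473
throttle_to(6467): rpm ← 6467
set_airspeed(77.35): V ← 77.35 m/s
adjust_airspeed(+5.07): V ← 77.35 +5.07 = 82.42 m/s
final state: V = 82.42 m/s, rpm = 6467 → n = rpm/60 = 107.783333 rev/s
J = V / (n·D) = 82.42 / (107.783333 × 2.511) = 0.304533
regime bands: climb J<0.3813 | cruise [0.3813, 0.7626) | windmill J≥0.7626
J = 0.3045 → climb

J = 0.3045, regime = climb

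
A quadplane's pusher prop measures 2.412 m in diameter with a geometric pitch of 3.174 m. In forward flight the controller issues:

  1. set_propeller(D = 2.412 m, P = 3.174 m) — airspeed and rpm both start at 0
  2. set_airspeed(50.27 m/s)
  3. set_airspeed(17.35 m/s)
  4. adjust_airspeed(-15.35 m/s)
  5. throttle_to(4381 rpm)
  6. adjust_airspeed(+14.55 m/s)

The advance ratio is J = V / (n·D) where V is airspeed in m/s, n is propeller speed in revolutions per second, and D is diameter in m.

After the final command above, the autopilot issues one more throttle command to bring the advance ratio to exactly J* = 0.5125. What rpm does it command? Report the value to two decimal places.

rpm = 803.30

set_propeller: D = 2.412 m, P = 3.174 m (p = P/D = 1.315920); state ← (V=0, rpm=0)
set_airspeed(50.27): V ← 50.27 m/s
set_airspeed(17.35): V ← 17.35 m/s
adjust_airspeed(-15.35): V ← 17.35 -15.35 = 2 m/s
throttle_to(4381): rpm ← 4381
adjust_airspeed(+14.55): V ← 2 +14.55 = 16.55 m/s
final state: V = 16.55 m/s, rpm = 4381 → n = rpm/60 = 73.016667 rev/s
target J* = 0.5125; solve J* = V/(n·D) for n: n = V/(J*·D) = 16.55/(0.5125 × 2.412) = 13.388343 rev/s
rpm = 60·n = 803.300570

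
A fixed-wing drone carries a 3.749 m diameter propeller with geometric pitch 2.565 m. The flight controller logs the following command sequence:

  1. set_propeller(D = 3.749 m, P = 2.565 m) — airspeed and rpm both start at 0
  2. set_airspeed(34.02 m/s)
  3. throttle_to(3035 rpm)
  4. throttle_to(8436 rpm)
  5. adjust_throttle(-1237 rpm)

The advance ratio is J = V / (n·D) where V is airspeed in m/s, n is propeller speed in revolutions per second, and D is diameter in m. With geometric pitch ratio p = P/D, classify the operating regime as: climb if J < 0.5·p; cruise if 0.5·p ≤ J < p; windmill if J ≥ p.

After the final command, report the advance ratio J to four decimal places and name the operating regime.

set_propeller: D = 3.749 m, P = 2.565 m (p = P/D = 0.684182); state ← (V=0, rpm=0)
set_airspeed(34.02): V ← 34.02 m/s
throttle_to(3035): rpm ← 3035
throttle_to(8436): rpm ← 8436
adjust_throttle(-1237): rpm ← 8436 -1237 = 7199
final state: V = 34.02 m/s, rpm = 7199 → n = rpm/60 = 119.983333 rev/s
J = V / (n·D) = 34.02 / (119.983333 × 3.749) = 0.075631
regime bands: climb J<0.3421 | cruise [0.3421, 0.6842) | windmill J≥0.6842
J = 0.0756 → climb

J = 0.0756, regime = climb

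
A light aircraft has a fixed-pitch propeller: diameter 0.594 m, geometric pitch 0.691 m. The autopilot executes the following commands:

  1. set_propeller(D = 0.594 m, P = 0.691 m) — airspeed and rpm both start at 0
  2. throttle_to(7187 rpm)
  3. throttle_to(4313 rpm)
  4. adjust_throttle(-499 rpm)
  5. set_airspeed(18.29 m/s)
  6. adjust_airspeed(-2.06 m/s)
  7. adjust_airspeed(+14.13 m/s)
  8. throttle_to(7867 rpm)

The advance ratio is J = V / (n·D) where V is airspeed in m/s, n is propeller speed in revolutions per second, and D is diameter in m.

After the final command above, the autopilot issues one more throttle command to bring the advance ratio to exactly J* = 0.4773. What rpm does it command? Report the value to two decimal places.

set_propeller: D = 0.594 m, P = 0.691 m (p = P/D = 1.163300); state ← (V=0, rpm=0)
throttle_to(7187): rpm ← 7187
throttle_to(4313): rpm ← 4313
adjust_throttle(-499): rpm ← 4313 -499 = 3814
set_airspeed(18.29): V ← 18.29 m/s
adjust_airspeed(-2.06): V ← 18.29 -2.06 = 16.23 m/s
adjust_airspeed(+14.13): V ← 16.23 +14.13 = 30.36 m/s
throttle_to(7867): rpm ← 7867
final state: V = 30.36 m/s, rpm = 7867 → n = rpm/60 = 131.116667 rev/s
target J* = 0.4773; solve J* = V/(n·D) for n: n = V/(J*·D) = 30.36/(0.4773 × 0.594) = 107.083828 rev/s
rpm = 60·n = 6425.029681

rpm = 6425.03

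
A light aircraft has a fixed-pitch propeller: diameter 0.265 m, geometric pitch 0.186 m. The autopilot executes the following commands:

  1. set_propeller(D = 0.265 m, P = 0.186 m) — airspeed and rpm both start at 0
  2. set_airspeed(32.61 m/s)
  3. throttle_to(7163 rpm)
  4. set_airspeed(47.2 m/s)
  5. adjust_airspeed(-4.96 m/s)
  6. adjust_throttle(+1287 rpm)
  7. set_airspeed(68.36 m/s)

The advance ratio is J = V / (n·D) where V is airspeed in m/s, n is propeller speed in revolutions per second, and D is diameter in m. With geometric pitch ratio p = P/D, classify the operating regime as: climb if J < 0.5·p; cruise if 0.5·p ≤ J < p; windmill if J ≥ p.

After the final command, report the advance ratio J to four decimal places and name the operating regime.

set_propeller: D = 0.265 m, P = 0.186 m (p = P/D = 0.701887); state ← (V=0, rpm=0)
set_airspeed(32.61): V ← 32.61 m/s
throttle_to(7163): rpm ← 7163
set_airspeed(47.2): V ← 47.2 m/s
adjust_airspeed(-4.96): V ← 47.2 -4.96 = 42.24 m/s
adjust_throttle(+1287): rpm ← 7163 +1287 = 8450
set_airspeed(68.36): V ← 68.36 m/s
final state: V = 68.36 m/s, rpm = 8450 → n = rpm/60 = 140.833333 rev/s
J = V / (n·D) = 68.36 / (140.833333 × 0.265) = 1.831685
regime bands: climb J<0.3509 | cruise [0.3509, 0.7019) | windmill J≥0.7019
J = 1.8317 → windmill

J = 1.8317, regime = windmill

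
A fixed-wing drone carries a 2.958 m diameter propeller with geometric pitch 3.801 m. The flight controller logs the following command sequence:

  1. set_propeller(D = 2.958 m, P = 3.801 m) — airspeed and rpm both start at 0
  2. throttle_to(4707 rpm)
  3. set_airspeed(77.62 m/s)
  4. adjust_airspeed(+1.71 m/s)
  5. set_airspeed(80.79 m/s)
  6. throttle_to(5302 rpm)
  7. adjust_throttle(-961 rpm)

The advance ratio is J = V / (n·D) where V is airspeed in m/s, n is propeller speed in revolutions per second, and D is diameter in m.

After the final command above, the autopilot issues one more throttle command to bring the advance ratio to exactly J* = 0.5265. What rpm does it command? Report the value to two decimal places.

rpm = 3112.52

set_propeller: D = 2.958 m, P = 3.801 m (p = P/D = 1.284990); state ← (V=0, rpm=0)
throttle_to(4707): rpm ← 4707
set_airspeed(77.62): V ← 77.62 m/s
adjust_airspeed(+1.71): V ← 77.62 +1.71 = 79.33 m/s
set_airspeed(80.79): V ← 80.79 m/s
throttle_to(5302): rpm ← 5302
adjust_throttle(-961): rpm ← 5302 -961 = 4341
final state: V = 80.79 m/s, rpm = 4341 → n = rpm/60 = 72.350000 rev/s
target J* = 0.5265; solve J* = V/(n·D) for n: n = V/(J*·D) = 80.79/(0.5265 × 2.958) = 51.875353 rev/s
rpm = 60·n = 3112.521165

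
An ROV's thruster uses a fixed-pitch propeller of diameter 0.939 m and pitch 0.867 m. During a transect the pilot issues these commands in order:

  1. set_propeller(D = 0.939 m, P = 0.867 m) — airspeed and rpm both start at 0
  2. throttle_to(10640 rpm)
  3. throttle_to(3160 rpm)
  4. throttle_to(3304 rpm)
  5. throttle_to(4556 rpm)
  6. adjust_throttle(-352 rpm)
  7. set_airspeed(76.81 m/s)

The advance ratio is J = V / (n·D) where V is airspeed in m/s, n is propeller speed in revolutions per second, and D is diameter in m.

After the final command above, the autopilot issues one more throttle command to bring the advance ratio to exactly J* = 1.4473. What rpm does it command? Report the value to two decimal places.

set_propeller: D = 0.939 m, P = 0.867 m (p = P/D = 0.923323); state ← (V=0, rpm=0)
throttle_to(10640): rpm ← 10640
throttle_to(3160): rpm ← 3160
throttle_to(3304): rpm ← 3304
throttle_to(4556): rpm ← 4556
adjust_throttle(-352): rpm ← 4556 -352 = 4204
set_airspeed(76.81): V ← 76.81 m/s
final state: V = 76.81 m/s, rpm = 4204 → n = rpm/60 = 70.066667 rev/s
target J* = 1.4473; solve J* = V/(n·D) for n: n = V/(J*·D) = 76.81/(1.4473 × 0.939) = 56.518888 rev/s
rpm = 60·n = 3391.133297

rpm = 3391.13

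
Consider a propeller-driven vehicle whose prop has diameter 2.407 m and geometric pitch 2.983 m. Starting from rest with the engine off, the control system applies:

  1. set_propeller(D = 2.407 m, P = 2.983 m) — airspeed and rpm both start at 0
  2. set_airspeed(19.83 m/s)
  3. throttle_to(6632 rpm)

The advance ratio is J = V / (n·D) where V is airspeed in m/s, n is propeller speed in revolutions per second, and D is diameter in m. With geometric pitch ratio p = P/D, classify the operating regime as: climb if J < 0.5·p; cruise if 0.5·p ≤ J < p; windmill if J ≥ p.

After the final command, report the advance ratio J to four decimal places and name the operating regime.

J = 0.0745, regime = climb

set_propeller: D = 2.407 m, P = 2.983 m (p = P/D = 1.239302); state ← (V=0, rpm=0)
set_airspeed(19.83): V ← 19.83 m/s
throttle_to(6632): rpm ← 6632
final state: V = 19.83 m/s, rpm = 6632 → n = rpm/60 = 110.533333 rev/s
J = V / (n·D) = 19.83 / (110.533333 × 2.407) = 0.074534
regime bands: climb J<0.6197 | cruise [0.6197, 1.2393) | windmill J≥1.2393
J = 0.0745 → climb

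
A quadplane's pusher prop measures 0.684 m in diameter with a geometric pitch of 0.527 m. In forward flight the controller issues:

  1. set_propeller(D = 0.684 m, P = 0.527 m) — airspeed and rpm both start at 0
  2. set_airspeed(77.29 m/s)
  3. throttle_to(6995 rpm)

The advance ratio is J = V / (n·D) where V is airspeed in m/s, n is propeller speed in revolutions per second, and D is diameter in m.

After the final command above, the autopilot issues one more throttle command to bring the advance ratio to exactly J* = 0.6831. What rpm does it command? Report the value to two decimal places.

rpm = 9925.08

set_propeller: D = 0.684 m, P = 0.527 m (p = P/D = 0.770468); state ← (V=0, rpm=0)
set_airspeed(77.29): V ← 77.29 m/s
throttle_to(6995): rpm ← 6995
final state: V = 77.29 m/s, rpm = 6995 → n = rpm/60 = 116.583333 rev/s
target J* = 0.6831; solve J* = V/(n·D) for n: n = V/(J*·D) = 77.29/(0.6831 × 0.684) = 165.418059 rev/s
rpm = 60·n = 9925.083533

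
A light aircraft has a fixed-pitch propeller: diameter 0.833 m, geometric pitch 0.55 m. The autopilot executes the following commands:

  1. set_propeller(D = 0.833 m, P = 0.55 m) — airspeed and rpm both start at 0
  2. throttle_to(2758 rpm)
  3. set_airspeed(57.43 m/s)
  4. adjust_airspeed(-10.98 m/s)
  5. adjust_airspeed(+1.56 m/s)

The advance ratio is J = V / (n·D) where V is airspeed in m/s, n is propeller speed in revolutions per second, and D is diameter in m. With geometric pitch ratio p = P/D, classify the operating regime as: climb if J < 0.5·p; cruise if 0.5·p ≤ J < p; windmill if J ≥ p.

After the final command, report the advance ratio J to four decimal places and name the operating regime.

set_propeller: D = 0.833 m, P = 0.55 m (p = P/D = 0.660264); state ← (V=0, rpm=0)
throttle_to(2758): rpm ← 2758
set_airspeed(57.43): V ← 57.43 m/s
adjust_airspeed(-10.98): V ← 57.43 -10.98 = 46.45 m/s
adjust_airspeed(+1.56): V ← 46.45 +1.56 = 48.01 m/s
final state: V = 48.01 m/s, rpm = 2758 → n = rpm/60 = 45.966667 rev/s
J = V / (n·D) = 48.01 / (45.966667 × 0.833) = 1.253845
regime bands: climb J<0.3301 | cruise [0.3301, 0.6603) | windmill J≥0.6603
J = 1.2538 → windmill

J = 1.2538, regime = windmill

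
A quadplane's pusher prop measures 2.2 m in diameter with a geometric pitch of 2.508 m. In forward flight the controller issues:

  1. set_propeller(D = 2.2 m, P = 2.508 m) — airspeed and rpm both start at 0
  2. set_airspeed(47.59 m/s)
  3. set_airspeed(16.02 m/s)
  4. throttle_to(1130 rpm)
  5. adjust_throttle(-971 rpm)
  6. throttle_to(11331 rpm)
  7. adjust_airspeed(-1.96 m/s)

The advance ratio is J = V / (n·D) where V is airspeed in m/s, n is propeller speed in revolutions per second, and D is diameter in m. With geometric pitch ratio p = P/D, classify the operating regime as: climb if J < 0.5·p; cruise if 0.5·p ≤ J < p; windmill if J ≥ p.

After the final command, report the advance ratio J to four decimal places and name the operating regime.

J = 0.0338, regime = climb

set_propeller: D = 2.2 m, P = 2.508 m (p = P/D = 1.140000); state ← (V=0, rpm=0)
set_airspeed(47.59): V ← 47.59 m/s
set_airspeed(16.02): V ← 16.02 m/s
throttle_to(1130): rpm ← 1130
adjust_throttle(-971): rpm ← 1130 -971 = 159
throttle_to(11331): rpm ← 11331
adjust_airspeed(-1.96): V ← 16.02 -1.96 = 14.06 m/s
final state: V = 14.06 m/s, rpm = 11331 → n = rpm/60 = 188.850000 rev/s
J = V / (n·D) = 14.06 / (188.850000 × 2.2) = 0.033841
regime bands: climb J<0.5700 | cruise [0.5700, 1.1400) | windmill J≥1.1400
J = 0.0338 → climb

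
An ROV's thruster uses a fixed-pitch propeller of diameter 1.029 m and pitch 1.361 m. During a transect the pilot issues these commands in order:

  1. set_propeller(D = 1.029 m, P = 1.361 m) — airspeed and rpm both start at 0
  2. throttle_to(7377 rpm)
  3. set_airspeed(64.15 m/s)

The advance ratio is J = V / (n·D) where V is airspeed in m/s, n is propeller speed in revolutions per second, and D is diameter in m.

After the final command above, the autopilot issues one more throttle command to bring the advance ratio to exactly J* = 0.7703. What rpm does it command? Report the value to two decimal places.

set_propeller: D = 1.029 m, P = 1.361 m (p = P/D = 1.322643); state ← (V=0, rpm=0)
throttle_to(7377): rpm ← 7377
set_airspeed(64.15): V ← 64.15 m/s
final state: V = 64.15 m/s, rpm = 7377 → n = rpm/60 = 122.950000 rev/s
target J* = 0.7703; solve J* = V/(n·D) for n: n = V/(J*·D) = 64.15/(0.7703 × 1.029) = 80.932208 rev/s
rpm = 60·n = 4855.932470

rpm = 4855.93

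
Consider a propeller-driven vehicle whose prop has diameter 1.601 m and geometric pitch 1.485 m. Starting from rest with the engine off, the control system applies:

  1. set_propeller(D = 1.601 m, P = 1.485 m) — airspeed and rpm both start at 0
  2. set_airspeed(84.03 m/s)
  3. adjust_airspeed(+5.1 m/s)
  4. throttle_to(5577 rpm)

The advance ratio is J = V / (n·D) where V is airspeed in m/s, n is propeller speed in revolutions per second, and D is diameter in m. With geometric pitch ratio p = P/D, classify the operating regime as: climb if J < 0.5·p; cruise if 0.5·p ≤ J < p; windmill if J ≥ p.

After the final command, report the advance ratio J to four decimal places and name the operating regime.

set_propeller: D = 1.601 m, P = 1.485 m (p = P/D = 0.927545); state ← (V=0, rpm=0)
set_airspeed(84.03): V ← 84.03 m/s
adjust_airspeed(+5.1): V ← 84.03 +5.1 = 89.13 m/s
throttle_to(5577): rpm ← 5577
final state: V = 89.13 m/s, rpm = 5577 → n = rpm/60 = 92.950000 rev/s
J = V / (n·D) = 89.13 / (92.950000 × 1.601) = 0.598940
regime bands: climb J<0.4638 | cruise [0.4638, 0.9275) | windmill J≥0.9275
J = 0.5989 → cruise

J = 0.5989, regime = cruise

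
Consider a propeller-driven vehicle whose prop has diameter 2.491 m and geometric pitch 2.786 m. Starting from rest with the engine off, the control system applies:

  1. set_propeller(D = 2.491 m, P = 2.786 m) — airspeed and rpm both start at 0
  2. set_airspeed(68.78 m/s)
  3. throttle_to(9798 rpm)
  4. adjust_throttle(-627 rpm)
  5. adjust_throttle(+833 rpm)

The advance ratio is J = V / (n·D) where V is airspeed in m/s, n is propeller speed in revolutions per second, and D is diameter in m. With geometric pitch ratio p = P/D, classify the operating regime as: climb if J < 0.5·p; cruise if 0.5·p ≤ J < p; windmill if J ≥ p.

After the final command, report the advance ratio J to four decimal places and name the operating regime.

J = 0.1656, regime = climb

set_propeller: D = 2.491 m, P = 2.786 m (p = P/D = 1.118426); state ← (V=0, rpm=0)
set_airspeed(68.78): V ← 68.78 m/s
throttle_to(9798): rpm ← 9798
adjust_throttle(-627): rpm ← 9798 -627 = 9171
adjust_throttle(+833): rpm ← 9171 +833 = 10004
final state: V = 68.78 m/s, rpm = 10004 → n = rpm/60 = 166.733333 rev/s
J = V / (n·D) = 68.78 / (166.733333 × 2.491) = 0.165602
regime bands: climb J<0.5592 | cruise [0.5592, 1.1184) | windmill J≥1.1184
J = 0.1656 → climb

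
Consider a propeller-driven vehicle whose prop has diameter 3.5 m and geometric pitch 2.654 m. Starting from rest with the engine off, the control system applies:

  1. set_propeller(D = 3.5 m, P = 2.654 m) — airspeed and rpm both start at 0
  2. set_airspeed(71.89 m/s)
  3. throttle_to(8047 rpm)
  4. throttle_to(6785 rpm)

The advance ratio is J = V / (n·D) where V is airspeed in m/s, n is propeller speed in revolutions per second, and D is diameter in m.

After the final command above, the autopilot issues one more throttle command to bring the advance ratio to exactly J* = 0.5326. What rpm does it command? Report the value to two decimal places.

rpm = 2313.93

set_propeller: D = 3.5 m, P = 2.654 m (p = P/D = 0.758286); state ← (V=0, rpm=0)
set_airspeed(71.89): V ← 71.89 m/s
throttle_to(8047): rpm ← 8047
throttle_to(6785): rpm ← 6785
final state: V = 71.89 m/s, rpm = 6785 → n = rpm/60 = 113.083333 rev/s
target J* = 0.5326; solve J* = V/(n·D) for n: n = V/(J*·D) = 71.89/(0.5326 × 3.5) = 38.565528 rev/s
rpm = 60·n = 2313.931656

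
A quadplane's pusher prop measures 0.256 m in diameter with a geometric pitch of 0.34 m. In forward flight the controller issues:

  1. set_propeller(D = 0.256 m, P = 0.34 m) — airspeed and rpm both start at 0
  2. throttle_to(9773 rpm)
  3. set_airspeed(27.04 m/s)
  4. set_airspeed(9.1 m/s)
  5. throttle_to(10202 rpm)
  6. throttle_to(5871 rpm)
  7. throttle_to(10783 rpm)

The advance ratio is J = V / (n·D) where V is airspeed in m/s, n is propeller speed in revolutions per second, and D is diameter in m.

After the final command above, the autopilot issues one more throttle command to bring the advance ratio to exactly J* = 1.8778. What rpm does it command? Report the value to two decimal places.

set_propeller: D = 0.256 m, P = 0.34 m (p = P/D = 1.328125); state ← (V=0, rpm=0)
throttle_to(9773): rpm ← 9773
set_airspeed(27.04): V ← 27.04 m/s
set_airspeed(9.1): V ← 9.1 m/s
throttle_to(10202): rpm ← 10202
throttle_to(5871): rpm ← 5871
throttle_to(10783): rpm ← 10783
final state: V = 9.1 m/s, rpm = 10783 → n = rpm/60 = 179.716667 rev/s
target J* = 1.8778; solve J* = V/(n·D) for n: n = V/(J*·D) = 9.1/(1.8778 × 0.256) = 18.930064 rev/s
rpm = 60·n = 1135.803866

rpm = 1135.80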